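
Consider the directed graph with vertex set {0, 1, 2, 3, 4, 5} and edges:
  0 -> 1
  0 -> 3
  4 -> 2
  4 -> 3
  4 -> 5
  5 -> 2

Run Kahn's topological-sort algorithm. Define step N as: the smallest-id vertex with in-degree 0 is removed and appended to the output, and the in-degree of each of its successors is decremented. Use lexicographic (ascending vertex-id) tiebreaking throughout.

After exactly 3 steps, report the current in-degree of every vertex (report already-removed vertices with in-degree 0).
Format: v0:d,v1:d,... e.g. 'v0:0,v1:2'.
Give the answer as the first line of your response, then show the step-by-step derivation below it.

v0:0,v1:0,v2:1,v3:0,v4:0,v5:0

step 1: output 0; order=[0]; indeg=(0,0,2,1,0,1)
step 2: output 1; order=[0,1]; indeg=(0,0,2,1,0,1)
step 3: output 4; order=[0,1,4]; indeg=(0,0,1,0,0,0)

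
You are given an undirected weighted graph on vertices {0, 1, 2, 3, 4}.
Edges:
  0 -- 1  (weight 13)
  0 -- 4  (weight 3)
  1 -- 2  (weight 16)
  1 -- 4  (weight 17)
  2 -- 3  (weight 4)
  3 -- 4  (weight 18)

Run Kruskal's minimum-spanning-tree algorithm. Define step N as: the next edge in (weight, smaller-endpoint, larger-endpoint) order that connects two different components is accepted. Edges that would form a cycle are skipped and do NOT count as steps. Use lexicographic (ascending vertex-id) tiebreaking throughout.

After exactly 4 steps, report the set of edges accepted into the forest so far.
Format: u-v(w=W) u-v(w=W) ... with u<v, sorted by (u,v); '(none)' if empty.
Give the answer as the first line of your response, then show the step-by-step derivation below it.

0-1(w=13) 0-4(w=3) 1-2(w=16) 2-3(w=4)

step 1: add edge 0-4 (w=3); MST = {0-4(w=3)}
step 2: add edge 2-3 (w=4); MST = {0-4(w=3) 2-3(w=4)}
step 3: add edge 0-1 (w=13); MST = {0-1(w=13) 0-4(w=3) 2-3(w=4)}
step 4: add edge 1-2 (w=16); MST = {0-1(w=13) 0-4(w=3) 1-2(w=16) 2-3(w=4)}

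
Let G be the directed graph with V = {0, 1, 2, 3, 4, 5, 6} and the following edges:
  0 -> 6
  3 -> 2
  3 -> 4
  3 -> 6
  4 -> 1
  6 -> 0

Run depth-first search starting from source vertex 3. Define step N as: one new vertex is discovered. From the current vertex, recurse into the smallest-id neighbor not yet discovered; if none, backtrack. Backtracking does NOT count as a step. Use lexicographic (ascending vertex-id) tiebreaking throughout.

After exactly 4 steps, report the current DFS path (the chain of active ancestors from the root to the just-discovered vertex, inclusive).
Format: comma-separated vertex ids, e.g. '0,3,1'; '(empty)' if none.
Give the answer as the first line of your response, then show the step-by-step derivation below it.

3,4,1

step 1: discover 3; path=3; order=3
step 2: discover 2; path=3>2; order=3,2
step 3: discover 4; path=3>4; order=3,2,4
step 4: discover 1; path=3>4>1; order=3,2,4,1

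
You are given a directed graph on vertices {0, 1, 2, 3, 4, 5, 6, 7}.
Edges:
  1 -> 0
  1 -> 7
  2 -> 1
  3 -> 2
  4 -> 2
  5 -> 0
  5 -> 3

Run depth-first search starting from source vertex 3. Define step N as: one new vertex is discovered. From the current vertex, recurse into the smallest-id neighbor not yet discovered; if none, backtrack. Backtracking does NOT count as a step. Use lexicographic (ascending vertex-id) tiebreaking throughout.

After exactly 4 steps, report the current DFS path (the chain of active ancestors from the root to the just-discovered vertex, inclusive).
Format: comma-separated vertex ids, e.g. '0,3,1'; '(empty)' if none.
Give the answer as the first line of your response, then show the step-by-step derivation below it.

3,2,1,0

step 1: discover 3; path=3; order=3
step 2: discover 2; path=3>2; order=3,2
step 3: discover 1; path=3>2>1; order=3,2,1
step 4: discover 0; path=3>2>1>0; order=3,2,1,0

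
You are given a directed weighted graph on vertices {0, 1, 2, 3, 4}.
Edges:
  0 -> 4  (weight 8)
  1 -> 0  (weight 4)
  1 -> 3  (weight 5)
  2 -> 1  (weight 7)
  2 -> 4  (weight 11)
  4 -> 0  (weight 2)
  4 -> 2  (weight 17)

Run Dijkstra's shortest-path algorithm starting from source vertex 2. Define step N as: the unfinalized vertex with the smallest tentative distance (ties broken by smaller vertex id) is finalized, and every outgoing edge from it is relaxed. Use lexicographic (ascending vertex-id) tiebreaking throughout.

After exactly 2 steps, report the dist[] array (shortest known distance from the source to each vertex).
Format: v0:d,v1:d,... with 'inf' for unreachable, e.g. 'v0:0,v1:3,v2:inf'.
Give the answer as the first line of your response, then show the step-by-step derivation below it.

v0:11,v1:7,v2:0,v3:12,v4:11

step 1: dist = v0:inf,v1:7,v2:0,v3:inf,v4:11
step 2: dist = v0:11,v1:7,v2:0,v3:12,v4:11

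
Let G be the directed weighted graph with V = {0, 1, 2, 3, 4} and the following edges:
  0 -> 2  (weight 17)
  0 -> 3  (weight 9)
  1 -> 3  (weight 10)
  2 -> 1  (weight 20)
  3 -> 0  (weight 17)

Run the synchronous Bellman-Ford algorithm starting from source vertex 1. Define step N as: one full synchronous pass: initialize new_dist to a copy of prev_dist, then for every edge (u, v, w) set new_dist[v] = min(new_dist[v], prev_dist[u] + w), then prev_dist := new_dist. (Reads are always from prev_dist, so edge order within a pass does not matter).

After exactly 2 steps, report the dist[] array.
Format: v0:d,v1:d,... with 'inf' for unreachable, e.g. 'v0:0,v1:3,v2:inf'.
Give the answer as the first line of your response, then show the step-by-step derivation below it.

v0:27,v1:0,v2:inf,v3:10,v4:inf

step 1: dist = v0:inf,v1:0,v2:inf,v3:10,v4:inf
step 2: dist = v0:27,v1:0,v2:inf,v3:10,v4:inf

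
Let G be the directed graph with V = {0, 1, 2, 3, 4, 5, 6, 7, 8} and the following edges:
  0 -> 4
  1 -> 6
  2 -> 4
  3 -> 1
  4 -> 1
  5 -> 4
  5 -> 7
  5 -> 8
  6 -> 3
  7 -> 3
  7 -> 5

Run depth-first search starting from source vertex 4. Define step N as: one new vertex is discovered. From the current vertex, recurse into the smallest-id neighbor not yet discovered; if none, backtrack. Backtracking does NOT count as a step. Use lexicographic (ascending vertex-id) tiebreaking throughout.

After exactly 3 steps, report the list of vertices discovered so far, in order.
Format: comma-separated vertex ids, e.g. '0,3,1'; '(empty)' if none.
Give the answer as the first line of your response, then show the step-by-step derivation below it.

4,1,6

step 1: discover 4; path=4; order=4
step 2: discover 1; path=4>1; order=4,1
step 3: discover 6; path=4>1>6; order=4,1,6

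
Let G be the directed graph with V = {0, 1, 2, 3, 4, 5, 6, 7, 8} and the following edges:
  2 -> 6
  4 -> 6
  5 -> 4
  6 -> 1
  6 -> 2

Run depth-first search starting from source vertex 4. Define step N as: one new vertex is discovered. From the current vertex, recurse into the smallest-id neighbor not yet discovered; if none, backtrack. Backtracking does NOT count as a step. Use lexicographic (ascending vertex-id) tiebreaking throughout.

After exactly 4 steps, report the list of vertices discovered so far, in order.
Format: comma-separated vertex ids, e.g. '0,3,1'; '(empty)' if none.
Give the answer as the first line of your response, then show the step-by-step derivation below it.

4,6,1,2

step 1: discover 4; path=4; order=4
step 2: discover 6; path=4>6; order=4,6
step 3: discover 1; path=4>6>1; order=4,6,1
step 4: discover 2; path=4>6>2; order=4,6,1,2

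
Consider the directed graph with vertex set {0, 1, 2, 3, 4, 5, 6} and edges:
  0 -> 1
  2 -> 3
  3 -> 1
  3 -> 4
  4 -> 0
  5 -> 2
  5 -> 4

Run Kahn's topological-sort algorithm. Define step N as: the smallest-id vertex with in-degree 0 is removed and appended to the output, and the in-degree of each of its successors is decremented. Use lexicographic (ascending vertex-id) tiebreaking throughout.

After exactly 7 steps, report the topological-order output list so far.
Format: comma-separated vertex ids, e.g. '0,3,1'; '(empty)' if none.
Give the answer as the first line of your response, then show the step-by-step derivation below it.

5,2,3,4,0,1,6

step 1: output 5; order=[5]; indeg=(1,2,0,1,1,0,0)
step 2: output 2; order=[5,2]; indeg=(1,2,0,0,1,0,0)
step 3: output 3; order=[5,2,3]; indeg=(1,1,0,0,0,0,0)
step 4: output 4; order=[5,2,3,4]; indeg=(0,1,0,0,0,0,0)
step 5: output 0; order=[5,2,3,4,0]; indeg=(0,0,0,0,0,0,0)
step 6: output 1; order=[5,2,3,4,0,1]; indeg=(0,0,0,0,0,0,0)
step 7: output 6; order=[5,2,3,4,0,1,6]; indeg=(0,0,0,0,0,0,0)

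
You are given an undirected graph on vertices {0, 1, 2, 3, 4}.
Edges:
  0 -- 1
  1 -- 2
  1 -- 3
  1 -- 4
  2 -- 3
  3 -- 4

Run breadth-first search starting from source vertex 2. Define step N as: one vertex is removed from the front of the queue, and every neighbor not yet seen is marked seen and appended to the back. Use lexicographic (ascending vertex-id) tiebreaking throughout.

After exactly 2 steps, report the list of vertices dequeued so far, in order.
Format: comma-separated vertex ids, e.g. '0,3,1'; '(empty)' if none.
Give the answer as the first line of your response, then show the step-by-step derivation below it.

2,1

step 1: dequeue 2; queue=[1,3]; order=2
step 2: dequeue 1; queue=[3,0,4]; order=2,1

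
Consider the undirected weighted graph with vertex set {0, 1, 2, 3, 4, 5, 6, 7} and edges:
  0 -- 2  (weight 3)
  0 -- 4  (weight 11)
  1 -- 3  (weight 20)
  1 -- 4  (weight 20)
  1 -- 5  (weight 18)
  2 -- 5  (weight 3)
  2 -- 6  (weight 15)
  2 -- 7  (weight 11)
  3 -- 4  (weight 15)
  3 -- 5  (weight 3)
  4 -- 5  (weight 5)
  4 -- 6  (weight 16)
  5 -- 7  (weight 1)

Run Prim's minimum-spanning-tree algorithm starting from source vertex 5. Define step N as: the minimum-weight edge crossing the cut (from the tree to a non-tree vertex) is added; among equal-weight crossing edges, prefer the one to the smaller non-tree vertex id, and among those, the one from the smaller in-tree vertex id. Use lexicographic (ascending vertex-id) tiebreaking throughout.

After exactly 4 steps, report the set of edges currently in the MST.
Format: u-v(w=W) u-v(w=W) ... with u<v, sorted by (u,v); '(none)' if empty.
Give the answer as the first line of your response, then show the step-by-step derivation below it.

0-2(w=3) 2-5(w=3) 3-5(w=3) 5-7(w=1)

step 1: add edge 5-7 (w=1); MST = {5-7(w=1)}
step 2: add edge 2-5 (w=3); MST = {2-5(w=3) 5-7(w=1)}
step 3: add edge 0-2 (w=3); MST = {0-2(w=3) 2-5(w=3) 5-7(w=1)}
step 4: add edge 3-5 (w=3); MST = {0-2(w=3) 2-5(w=3) 3-5(w=3) 5-7(w=1)}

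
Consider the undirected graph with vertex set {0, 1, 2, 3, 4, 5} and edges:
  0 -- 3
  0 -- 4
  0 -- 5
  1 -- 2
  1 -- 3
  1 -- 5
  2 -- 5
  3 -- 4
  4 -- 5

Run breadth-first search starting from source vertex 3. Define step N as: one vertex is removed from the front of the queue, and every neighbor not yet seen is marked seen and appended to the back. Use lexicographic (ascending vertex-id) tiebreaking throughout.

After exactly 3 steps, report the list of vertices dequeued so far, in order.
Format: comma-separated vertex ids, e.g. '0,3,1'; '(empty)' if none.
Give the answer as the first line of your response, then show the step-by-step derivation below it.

3,0,1

step 1: dequeue 3; queue=[0,1,4]; order=3
step 2: dequeue 0; queue=[1,4,5]; order=3,0
step 3: dequeue 1; queue=[4,5,2]; order=3,0,1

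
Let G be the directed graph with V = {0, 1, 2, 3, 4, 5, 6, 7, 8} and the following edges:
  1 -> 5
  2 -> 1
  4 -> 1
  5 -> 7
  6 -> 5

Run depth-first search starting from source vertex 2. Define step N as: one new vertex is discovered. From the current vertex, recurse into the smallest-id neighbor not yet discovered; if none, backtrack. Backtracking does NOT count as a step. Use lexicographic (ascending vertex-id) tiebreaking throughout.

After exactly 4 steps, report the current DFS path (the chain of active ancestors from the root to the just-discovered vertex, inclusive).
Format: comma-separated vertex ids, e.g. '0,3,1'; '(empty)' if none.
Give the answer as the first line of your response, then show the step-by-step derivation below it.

2,1,5,7

step 1: discover 2; path=2; order=2
step 2: discover 1; path=2>1; order=2,1
step 3: discover 5; path=2>1>5; order=2,1,5
step 4: discover 7; path=2>1>5>7; order=2,1,5,7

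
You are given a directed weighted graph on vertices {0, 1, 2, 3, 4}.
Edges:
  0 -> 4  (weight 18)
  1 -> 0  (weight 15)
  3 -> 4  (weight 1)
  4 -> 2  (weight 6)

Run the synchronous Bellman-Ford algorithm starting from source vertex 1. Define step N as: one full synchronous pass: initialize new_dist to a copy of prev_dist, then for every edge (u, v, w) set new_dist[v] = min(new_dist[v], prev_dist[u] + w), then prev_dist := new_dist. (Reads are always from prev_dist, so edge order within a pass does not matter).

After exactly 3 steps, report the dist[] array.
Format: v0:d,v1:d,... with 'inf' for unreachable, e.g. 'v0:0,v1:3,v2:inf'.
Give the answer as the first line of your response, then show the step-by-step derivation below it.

v0:15,v1:0,v2:39,v3:inf,v4:33

step 1: dist = v0:15,v1:0,v2:inf,v3:inf,v4:inf
step 2: dist = v0:15,v1:0,v2:inf,v3:inf,v4:33
step 3: dist = v0:15,v1:0,v2:39,v3:inf,v4:33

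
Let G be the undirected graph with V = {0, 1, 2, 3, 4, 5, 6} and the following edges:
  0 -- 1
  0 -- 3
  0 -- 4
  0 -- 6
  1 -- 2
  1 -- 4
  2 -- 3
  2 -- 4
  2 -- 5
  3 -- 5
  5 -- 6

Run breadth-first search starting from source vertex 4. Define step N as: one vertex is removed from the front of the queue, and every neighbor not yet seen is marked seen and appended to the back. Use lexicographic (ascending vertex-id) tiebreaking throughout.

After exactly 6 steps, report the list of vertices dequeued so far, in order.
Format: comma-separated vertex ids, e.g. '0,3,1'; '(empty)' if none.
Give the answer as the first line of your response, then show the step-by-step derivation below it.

4,0,1,2,3,6

step 1: dequeue 4; queue=[0,1,2]; order=4
step 2: dequeue 0; queue=[1,2,3,6]; order=4,0
step 3: dequeue 1; queue=[2,3,6]; order=4,0,1
step 4: dequeue 2; queue=[3,6,5]; order=4,0,1,2
step 5: dequeue 3; queue=[6,5]; order=4,0,1,2,3
step 6: dequeue 6; queue=[5]; order=4,0,1,2,3,6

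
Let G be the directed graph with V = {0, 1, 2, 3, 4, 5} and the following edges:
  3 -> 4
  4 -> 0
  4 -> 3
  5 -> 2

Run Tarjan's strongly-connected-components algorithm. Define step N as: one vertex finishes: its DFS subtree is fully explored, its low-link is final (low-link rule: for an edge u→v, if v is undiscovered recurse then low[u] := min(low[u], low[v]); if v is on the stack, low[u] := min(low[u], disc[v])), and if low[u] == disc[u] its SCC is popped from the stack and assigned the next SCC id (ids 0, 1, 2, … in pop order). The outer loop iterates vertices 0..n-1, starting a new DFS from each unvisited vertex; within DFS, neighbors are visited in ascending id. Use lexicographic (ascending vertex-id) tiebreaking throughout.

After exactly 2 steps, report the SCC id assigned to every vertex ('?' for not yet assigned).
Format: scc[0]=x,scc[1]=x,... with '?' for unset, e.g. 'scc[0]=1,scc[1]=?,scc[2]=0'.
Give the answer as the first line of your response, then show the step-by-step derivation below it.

scc[0]=0,scc[1]=1,scc[2]=?,scc[3]=?,scc[4]=?,scc[5]=?

step 1: low=(low[0]=0,low[1]=?,low[2]=?,low[3]=?,low[4]=?,low[5]=?); scc=(scc[0]=0,scc[1]=?,scc[2]=?,scc[3]=?,scc[4]=?,scc[5]=?)
step 2: low=(low[0]=0,low[1]=1,low[2]=?,low[3]=?,low[4]=?,low[5]=?); scc=(scc[0]=0,scc[1]=1,scc[2]=?,scc[3]=?,scc[4]=?,scc[5]=?)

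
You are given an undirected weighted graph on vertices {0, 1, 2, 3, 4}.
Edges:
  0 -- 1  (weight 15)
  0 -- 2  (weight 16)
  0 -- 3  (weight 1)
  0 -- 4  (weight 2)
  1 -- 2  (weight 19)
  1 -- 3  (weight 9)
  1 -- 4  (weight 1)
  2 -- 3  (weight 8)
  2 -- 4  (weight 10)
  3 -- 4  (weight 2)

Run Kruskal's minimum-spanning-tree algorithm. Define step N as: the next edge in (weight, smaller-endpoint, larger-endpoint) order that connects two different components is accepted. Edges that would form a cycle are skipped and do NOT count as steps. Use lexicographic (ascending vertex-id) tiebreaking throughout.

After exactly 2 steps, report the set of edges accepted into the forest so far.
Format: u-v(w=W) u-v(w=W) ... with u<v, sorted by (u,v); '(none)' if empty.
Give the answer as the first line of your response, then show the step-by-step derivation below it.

0-3(w=1) 1-4(w=1)

step 1: add edge 0-3 (w=1); MST = {0-3(w=1)}
step 2: add edge 1-4 (w=1); MST = {0-3(w=1) 1-4(w=1)}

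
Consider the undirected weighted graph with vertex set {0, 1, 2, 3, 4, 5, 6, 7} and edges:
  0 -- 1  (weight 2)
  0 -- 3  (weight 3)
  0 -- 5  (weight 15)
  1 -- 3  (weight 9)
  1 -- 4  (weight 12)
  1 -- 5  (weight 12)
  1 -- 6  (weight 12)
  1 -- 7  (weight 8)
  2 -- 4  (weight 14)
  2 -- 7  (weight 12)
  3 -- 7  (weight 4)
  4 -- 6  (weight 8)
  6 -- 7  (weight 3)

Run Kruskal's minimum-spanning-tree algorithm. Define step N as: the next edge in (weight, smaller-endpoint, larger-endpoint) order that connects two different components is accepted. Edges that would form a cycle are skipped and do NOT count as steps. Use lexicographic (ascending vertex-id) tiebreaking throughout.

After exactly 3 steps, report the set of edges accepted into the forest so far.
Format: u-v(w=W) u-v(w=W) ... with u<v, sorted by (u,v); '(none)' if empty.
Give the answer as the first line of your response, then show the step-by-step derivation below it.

0-1(w=2) 0-3(w=3) 6-7(w=3)

step 1: add edge 0-1 (w=2); MST = {0-1(w=2)}
step 2: add edge 0-3 (w=3); MST = {0-1(w=2) 0-3(w=3)}
step 3: add edge 6-7 (w=3); MST = {0-1(w=2) 0-3(w=3) 6-7(w=3)}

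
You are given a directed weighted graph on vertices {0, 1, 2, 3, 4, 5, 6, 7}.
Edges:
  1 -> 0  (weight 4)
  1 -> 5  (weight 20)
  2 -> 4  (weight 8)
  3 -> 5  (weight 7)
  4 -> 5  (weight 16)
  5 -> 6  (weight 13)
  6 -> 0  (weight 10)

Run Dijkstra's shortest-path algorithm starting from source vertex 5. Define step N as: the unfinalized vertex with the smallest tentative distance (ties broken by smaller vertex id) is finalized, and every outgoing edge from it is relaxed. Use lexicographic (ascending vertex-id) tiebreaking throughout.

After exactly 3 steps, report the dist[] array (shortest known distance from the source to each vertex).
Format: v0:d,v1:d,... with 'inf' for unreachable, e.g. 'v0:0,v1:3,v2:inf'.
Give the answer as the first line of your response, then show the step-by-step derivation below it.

v0:23,v1:inf,v2:inf,v3:inf,v4:inf,v5:0,v6:13,v7:inf

step 1: dist = v0:inf,v1:inf,v2:inf,v3:inf,v4:inf,v5:0,v6:13,v7:inf
step 2: dist = v0:23,v1:inf,v2:inf,v3:inf,v4:inf,v5:0,v6:13,v7:inf
step 3: dist = v0:23,v1:inf,v2:inf,v3:inf,v4:inf,v5:0,v6:13,v7:inf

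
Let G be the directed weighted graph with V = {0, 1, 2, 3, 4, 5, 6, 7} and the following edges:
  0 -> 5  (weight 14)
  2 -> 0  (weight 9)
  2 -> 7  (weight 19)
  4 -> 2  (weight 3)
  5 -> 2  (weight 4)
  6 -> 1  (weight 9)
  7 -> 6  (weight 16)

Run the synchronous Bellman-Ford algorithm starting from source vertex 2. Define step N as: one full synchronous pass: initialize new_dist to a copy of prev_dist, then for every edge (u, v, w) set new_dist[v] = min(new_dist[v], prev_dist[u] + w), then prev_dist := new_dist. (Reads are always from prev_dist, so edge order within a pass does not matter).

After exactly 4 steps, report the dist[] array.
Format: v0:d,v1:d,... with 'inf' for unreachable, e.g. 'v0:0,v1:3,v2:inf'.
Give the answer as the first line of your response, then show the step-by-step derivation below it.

v0:9,v1:44,v2:0,v3:inf,v4:inf,v5:23,v6:35,v7:19

step 1: dist = v0:9,v1:inf,v2:0,v3:inf,v4:inf,v5:inf,v6:inf,v7:19
step 2: dist = v0:9,v1:inf,v2:0,v3:inf,v4:inf,v5:23,v6:35,v7:19
step 3: dist = v0:9,v1:44,v2:0,v3:inf,v4:inf,v5:23,v6:35,v7:19
step 4: dist = v0:9,v1:44,v2:0,v3:inf,v4:inf,v5:23,v6:35,v7:19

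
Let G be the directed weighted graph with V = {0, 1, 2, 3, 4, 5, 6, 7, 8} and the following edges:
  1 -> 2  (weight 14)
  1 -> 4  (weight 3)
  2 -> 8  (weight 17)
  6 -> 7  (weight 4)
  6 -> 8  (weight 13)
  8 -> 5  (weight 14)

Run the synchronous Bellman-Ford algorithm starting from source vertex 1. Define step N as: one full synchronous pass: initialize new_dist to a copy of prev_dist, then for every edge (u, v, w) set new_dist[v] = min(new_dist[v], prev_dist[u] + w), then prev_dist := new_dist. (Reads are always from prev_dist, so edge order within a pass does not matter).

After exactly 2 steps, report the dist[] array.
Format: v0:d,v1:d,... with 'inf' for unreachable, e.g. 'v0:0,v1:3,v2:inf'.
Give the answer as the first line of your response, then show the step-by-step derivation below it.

v0:inf,v1:0,v2:14,v3:inf,v4:3,v5:inf,v6:inf,v7:inf,v8:31

step 1: dist = v0:inf,v1:0,v2:14,v3:inf,v4:3,v5:inf,v6:inf,v7:inf,v8:inf
step 2: dist = v0:inf,v1:0,v2:14,v3:inf,v4:3,v5:inf,v6:inf,v7:inf,v8:31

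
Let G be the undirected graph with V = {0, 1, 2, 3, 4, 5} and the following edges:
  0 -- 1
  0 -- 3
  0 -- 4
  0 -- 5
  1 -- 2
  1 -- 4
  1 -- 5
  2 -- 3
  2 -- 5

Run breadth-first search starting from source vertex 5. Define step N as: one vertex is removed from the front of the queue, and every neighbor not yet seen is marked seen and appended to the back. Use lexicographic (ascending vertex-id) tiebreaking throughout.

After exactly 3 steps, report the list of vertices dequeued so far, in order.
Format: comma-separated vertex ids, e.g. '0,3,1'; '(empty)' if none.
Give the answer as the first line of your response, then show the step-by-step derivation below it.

5,0,1

step 1: dequeue 5; queue=[0,1,2]; order=5
step 2: dequeue 0; queue=[1,2,3,4]; order=5,0
step 3: dequeue 1; queue=[2,3,4]; order=5,0,1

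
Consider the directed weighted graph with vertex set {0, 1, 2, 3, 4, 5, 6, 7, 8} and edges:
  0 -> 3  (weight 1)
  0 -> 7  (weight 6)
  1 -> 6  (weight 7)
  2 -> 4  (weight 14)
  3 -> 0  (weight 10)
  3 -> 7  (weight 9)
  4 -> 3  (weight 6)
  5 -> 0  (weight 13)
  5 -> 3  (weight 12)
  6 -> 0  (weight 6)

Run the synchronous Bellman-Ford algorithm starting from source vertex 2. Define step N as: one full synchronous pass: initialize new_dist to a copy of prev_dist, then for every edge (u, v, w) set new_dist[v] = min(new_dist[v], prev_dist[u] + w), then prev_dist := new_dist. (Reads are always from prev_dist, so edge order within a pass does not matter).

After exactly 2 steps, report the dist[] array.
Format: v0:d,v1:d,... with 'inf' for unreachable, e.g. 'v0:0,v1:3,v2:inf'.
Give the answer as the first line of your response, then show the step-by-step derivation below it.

v0:inf,v1:inf,v2:0,v3:20,v4:14,v5:inf,v6:inf,v7:inf,v8:inf

step 1: dist = v0:inf,v1:inf,v2:0,v3:inf,v4:14,v5:inf,v6:inf,v7:inf,v8:inf
step 2: dist = v0:inf,v1:inf,v2:0,v3:20,v4:14,v5:inf,v6:inf,v7:inf,v8:inf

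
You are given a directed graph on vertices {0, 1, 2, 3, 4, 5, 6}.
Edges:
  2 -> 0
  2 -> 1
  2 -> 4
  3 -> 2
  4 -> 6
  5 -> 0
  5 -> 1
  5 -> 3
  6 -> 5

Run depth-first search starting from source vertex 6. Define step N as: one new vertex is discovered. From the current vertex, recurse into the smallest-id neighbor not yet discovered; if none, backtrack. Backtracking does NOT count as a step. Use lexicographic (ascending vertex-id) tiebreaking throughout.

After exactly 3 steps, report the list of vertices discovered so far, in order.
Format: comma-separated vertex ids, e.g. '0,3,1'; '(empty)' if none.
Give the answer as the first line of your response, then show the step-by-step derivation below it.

6,5,0

step 1: discover 6; path=6; order=6
step 2: discover 5; path=6>5; order=6,5
step 3: discover 0; path=6>5>0; order=6,5,0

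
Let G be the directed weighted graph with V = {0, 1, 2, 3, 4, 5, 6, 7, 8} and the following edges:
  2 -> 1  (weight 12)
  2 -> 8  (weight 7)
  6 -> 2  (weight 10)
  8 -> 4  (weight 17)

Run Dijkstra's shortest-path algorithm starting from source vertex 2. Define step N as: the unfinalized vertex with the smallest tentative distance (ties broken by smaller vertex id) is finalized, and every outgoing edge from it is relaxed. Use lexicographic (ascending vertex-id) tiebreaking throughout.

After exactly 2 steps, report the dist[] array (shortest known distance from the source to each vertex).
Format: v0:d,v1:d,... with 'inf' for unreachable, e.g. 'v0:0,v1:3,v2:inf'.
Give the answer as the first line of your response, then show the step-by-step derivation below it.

v0:inf,v1:12,v2:0,v3:inf,v4:24,v5:inf,v6:inf,v7:inf,v8:7

step 1: dist = v0:inf,v1:12,v2:0,v3:inf,v4:inf,v5:inf,v6:inf,v7:inf,v8:7
step 2: dist = v0:inf,v1:12,v2:0,v3:inf,v4:24,v5:inf,v6:inf,v7:inf,v8:7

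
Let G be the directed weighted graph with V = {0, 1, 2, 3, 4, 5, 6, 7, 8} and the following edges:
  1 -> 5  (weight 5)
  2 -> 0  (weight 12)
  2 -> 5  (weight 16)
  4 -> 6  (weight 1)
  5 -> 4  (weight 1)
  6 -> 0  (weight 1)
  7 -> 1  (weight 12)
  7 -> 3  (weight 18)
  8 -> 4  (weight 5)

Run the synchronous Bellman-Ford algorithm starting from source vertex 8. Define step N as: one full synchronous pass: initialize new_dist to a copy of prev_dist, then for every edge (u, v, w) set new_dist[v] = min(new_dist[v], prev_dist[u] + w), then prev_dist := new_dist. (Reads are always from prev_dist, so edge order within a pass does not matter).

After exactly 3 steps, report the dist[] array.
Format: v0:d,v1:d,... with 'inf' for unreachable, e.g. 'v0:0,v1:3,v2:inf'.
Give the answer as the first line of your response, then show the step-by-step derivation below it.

v0:7,v1:inf,v2:inf,v3:inf,v4:5,v5:inf,v6:6,v7:inf,v8:0

step 1: dist = v0:inf,v1:inf,v2:inf,v3:inf,v4:5,v5:inf,v6:inf,v7:inf,v8:0
step 2: dist = v0:inf,v1:inf,v2:inf,v3:inf,v4:5,v5:inf,v6:6,v7:inf,v8:0
step 3: dist = v0:7,v1:inf,v2:inf,v3:inf,v4:5,v5:inf,v6:6,v7:inf,v8:0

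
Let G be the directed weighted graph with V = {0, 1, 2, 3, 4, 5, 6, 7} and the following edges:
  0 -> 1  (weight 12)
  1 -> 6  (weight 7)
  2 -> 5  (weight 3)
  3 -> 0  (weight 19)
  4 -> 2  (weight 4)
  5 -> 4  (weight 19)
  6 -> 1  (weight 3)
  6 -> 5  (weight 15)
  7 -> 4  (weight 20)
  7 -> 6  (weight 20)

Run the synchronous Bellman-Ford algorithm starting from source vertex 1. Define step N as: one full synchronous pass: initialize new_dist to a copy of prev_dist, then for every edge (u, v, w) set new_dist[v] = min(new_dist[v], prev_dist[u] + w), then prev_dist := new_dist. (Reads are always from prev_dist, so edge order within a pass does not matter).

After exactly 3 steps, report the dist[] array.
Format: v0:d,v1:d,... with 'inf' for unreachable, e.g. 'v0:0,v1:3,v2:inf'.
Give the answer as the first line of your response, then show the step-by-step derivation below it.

v0:inf,v1:0,v2:inf,v3:inf,v4:41,v5:22,v6:7,v7:inf

step 1: dist = v0:inf,v1:0,v2:inf,v3:inf,v4:inf,v5:inf,v6:7,v7:inf
step 2: dist = v0:inf,v1:0,v2:inf,v3:inf,v4:inf,v5:22,v6:7,v7:inf
step 3: dist = v0:inf,v1:0,v2:inf,v3:inf,v4:41,v5:22,v6:7,v7:inf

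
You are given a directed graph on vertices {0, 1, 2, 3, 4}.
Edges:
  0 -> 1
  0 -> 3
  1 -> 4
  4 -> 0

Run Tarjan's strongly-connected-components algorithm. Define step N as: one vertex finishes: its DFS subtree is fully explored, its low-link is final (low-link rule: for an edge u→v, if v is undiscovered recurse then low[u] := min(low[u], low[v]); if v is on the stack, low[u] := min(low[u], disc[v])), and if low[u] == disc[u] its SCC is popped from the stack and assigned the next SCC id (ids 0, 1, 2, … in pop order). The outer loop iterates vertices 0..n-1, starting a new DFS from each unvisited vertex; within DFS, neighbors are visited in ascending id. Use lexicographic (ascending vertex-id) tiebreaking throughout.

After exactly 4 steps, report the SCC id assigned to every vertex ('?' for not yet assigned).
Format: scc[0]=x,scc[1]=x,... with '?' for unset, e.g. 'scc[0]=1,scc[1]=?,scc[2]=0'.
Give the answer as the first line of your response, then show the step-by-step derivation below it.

scc[0]=1,scc[1]=1,scc[2]=?,scc[3]=0,scc[4]=1

step 1: low=(low[0]=0,low[1]=1,low[2]=?,low[3]=?,low[4]=0); scc=(scc[0]=?,scc[1]=?,scc[2]=?,scc[3]=?,scc[4]=?)
step 2: low=(low[0]=0,low[1]=0,low[2]=?,low[3]=?,low[4]=0); scc=(scc[0]=?,scc[1]=?,scc[2]=?,scc[3]=?,scc[4]=?)
step 3: low=(low[0]=0,low[1]=0,low[2]=?,low[3]=3,low[4]=0); scc=(scc[0]=?,scc[1]=?,scc[2]=?,scc[3]=0,scc[4]=?)
step 4: low=(low[0]=0,low[1]=0,low[2]=?,low[3]=3,low[4]=0); scc=(scc[0]=1,scc[1]=1,scc[2]=?,scc[3]=0,scc[4]=1)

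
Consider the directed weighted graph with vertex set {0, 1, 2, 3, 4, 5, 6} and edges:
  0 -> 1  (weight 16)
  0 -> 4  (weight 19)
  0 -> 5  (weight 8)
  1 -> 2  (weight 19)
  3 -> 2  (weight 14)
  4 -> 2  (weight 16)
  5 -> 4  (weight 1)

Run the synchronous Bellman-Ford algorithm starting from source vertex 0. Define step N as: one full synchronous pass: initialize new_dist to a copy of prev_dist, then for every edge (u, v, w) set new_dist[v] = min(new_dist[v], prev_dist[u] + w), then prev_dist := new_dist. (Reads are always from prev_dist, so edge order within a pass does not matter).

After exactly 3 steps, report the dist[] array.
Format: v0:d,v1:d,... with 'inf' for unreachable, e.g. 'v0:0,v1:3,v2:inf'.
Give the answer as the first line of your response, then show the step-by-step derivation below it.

v0:0,v1:16,v2:25,v3:inf,v4:9,v5:8,v6:inf

step 1: dist = v0:0,v1:16,v2:inf,v3:inf,v4:19,v5:8,v6:inf
step 2: dist = v0:0,v1:16,v2:35,v3:inf,v4:9,v5:8,v6:inf
step 3: dist = v0:0,v1:16,v2:25,v3:inf,v4:9,v5:8,v6:inf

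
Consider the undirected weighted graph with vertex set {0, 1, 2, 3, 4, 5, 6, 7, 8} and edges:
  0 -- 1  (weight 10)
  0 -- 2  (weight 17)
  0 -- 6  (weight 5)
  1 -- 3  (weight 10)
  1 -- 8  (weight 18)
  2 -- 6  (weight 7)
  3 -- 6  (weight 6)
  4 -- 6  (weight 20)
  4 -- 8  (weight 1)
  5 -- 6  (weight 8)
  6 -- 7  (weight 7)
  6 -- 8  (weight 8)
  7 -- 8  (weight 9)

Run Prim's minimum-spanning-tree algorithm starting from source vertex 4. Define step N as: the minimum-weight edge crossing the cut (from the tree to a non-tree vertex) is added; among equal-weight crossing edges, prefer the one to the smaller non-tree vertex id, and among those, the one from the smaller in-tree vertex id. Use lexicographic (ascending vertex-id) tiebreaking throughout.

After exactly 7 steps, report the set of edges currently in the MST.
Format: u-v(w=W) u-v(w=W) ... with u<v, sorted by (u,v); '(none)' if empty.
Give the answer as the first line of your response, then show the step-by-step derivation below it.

0-6(w=5) 2-6(w=7) 3-6(w=6) 4-8(w=1) 5-6(w=8) 6-7(w=7) 6-8(w=8)

step 1: add edge 4-8 (w=1); MST = {4-8(w=1)}
step 2: add edge 6-8 (w=8); MST = {4-8(w=1) 6-8(w=8)}
step 3: add edge 0-6 (w=5); MST = {0-6(w=5) 4-8(w=1) 6-8(w=8)}
step 4: add edge 3-6 (w=6); MST = {0-6(w=5) 3-6(w=6) 4-8(w=1) 6-8(w=8)}
step 5: add edge 2-6 (w=7); MST = {0-6(w=5) 2-6(w=7) 3-6(w=6) 4-8(w=1) 6-8(w=8)}
step 6: add edge 6-7 (w=7); MST = {0-6(w=5) 2-6(w=7) 3-6(w=6) 4-8(w=1) 6-7(w=7) 6-8(w=8)}
step 7: add edge 5-6 (w=8); MST = {0-6(w=5) 2-6(w=7) 3-6(w=6) 4-8(w=1) 5-6(w=8) 6-7(w=7) 6-8(w=8)}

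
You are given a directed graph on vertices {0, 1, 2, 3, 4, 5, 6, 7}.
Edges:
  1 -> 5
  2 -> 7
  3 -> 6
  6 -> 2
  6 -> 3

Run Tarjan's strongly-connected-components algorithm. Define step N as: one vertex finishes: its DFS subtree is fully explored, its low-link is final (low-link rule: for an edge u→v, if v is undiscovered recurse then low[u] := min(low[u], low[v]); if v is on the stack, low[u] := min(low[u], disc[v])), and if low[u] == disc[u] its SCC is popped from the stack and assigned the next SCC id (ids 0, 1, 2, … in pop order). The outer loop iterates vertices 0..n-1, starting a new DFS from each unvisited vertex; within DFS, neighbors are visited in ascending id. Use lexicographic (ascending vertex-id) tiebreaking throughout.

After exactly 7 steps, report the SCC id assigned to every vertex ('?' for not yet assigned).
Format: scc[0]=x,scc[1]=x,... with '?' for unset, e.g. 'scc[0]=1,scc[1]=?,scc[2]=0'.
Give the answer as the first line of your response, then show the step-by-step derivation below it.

scc[0]=0,scc[1]=2,scc[2]=4,scc[3]=5,scc[4]=?,scc[5]=1,scc[6]=5,scc[7]=3

step 1: low=(low[0]=0,low[1]=?,low[2]=?,low[3]=?,low[4]=?,low[5]=?,low[6]=?,low[7]=?); scc=(scc[0]=0,scc[1]=?,scc[2]=?,scc[3]=?,scc[4]=?,scc[5]=?,scc[6]=?,scc[7]=?)
step 2: low=(low[0]=0,low[1]=1,low[2]=?,low[3]=?,low[4]=?,low[5]=2,low[6]=?,low[7]=?); scc=(scc[0]=0,scc[1]=?,scc[2]=?,scc[3]=?,scc[4]=?,scc[5]=1,scc[6]=?,scc[7]=?)
step 3: low=(low[0]=0,low[1]=1,low[2]=?,low[3]=?,low[4]=?,low[5]=2,low[6]=?,low[7]=?); scc=(scc[0]=0,scc[1]=2,scc[2]=?,scc[3]=?,scc[4]=?,scc[5]=1,scc[6]=?,scc[7]=?)
step 4: low=(low[0]=0,low[1]=1,low[2]=3,low[3]=?,low[4]=?,low[5]=2,low[6]=?,low[7]=4); scc=(scc[0]=0,scc[1]=2,scc[2]=?,scc[3]=?,scc[4]=?,scc[5]=1,scc[6]=?,scc[7]=3)
step 5: low=(low[0]=0,low[1]=1,low[2]=3,low[3]=?,low[4]=?,low[5]=2,low[6]=?,low[7]=4); scc=(scc[0]=0,scc[1]=2,scc[2]=4,scc[3]=?,scc[4]=?,scc[5]=1,scc[6]=?,scc[7]=3)
step 6: low=(low[0]=0,low[1]=1,low[2]=3,low[3]=5,low[4]=?,low[5]=2,low[6]=5,low[7]=4); scc=(scc[0]=0,scc[1]=2,scc[2]=4,scc[3]=?,scc[4]=?,scc[5]=1,scc[6]=?,scc[7]=3)
step 7: low=(low[0]=0,low[1]=1,low[2]=3,low[3]=5,low[4]=?,low[5]=2,low[6]=5,low[7]=4); scc=(scc[0]=0,scc[1]=2,scc[2]=4,scc[3]=5,scc[4]=?,scc[5]=1,scc[6]=5,scc[7]=3)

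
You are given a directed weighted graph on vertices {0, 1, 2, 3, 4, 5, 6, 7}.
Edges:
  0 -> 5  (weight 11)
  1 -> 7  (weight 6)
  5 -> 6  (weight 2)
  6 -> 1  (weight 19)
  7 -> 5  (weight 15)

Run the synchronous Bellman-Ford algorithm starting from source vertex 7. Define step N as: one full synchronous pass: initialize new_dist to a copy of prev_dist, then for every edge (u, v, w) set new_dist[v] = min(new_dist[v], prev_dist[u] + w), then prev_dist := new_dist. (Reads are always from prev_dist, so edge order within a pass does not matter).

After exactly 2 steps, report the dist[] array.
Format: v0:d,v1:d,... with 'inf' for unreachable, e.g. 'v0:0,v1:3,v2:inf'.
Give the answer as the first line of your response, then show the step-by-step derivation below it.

v0:inf,v1:inf,v2:inf,v3:inf,v4:inf,v5:15,v6:17,v7:0

step 1: dist = v0:inf,v1:inf,v2:inf,v3:inf,v4:inf,v5:15,v6:inf,v7:0
step 2: dist = v0:inf,v1:inf,v2:inf,v3:inf,v4:inf,v5:15,v6:17,v7:0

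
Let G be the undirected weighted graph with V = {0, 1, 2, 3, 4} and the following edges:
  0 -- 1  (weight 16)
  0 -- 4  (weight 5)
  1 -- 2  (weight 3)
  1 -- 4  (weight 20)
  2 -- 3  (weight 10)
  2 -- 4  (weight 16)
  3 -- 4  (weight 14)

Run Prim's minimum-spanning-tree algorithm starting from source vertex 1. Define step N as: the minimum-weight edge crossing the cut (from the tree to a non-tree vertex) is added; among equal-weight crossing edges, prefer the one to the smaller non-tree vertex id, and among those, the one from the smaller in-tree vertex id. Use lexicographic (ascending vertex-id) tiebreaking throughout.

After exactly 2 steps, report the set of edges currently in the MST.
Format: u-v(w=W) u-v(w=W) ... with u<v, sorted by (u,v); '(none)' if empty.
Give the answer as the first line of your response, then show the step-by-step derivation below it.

1-2(w=3) 2-3(w=10)

step 1: add edge 1-2 (w=3); MST = {1-2(w=3)}
step 2: add edge 2-3 (w=10); MST = {1-2(w=3) 2-3(w=10)}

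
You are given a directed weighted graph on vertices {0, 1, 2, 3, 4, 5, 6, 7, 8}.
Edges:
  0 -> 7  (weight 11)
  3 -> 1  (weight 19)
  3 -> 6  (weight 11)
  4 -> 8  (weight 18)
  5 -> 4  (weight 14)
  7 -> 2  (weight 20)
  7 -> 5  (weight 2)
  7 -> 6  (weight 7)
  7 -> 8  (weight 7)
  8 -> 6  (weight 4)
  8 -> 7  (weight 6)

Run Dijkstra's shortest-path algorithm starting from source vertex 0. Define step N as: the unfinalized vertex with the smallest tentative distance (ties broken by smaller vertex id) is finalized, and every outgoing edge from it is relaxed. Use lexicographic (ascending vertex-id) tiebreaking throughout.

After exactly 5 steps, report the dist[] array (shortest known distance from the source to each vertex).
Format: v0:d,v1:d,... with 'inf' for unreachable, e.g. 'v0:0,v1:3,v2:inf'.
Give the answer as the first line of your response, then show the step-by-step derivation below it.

v0:0,v1:inf,v2:31,v3:inf,v4:27,v5:13,v6:18,v7:11,v8:18

step 1: dist = v0:0,v1:inf,v2:inf,v3:inf,v4:inf,v5:inf,v6:inf,v7:11,v8:inf
step 2: dist = v0:0,v1:inf,v2:31,v3:inf,v4:inf,v5:13,v6:18,v7:11,v8:18
step 3: dist = v0:0,v1:inf,v2:31,v3:inf,v4:27,v5:13,v6:18,v7:11,v8:18
step 4: dist = v0:0,v1:inf,v2:31,v3:inf,v4:27,v5:13,v6:18,v7:11,v8:18
step 5: dist = v0:0,v1:inf,v2:31,v3:inf,v4:27,v5:13,v6:18,v7:11,v8:18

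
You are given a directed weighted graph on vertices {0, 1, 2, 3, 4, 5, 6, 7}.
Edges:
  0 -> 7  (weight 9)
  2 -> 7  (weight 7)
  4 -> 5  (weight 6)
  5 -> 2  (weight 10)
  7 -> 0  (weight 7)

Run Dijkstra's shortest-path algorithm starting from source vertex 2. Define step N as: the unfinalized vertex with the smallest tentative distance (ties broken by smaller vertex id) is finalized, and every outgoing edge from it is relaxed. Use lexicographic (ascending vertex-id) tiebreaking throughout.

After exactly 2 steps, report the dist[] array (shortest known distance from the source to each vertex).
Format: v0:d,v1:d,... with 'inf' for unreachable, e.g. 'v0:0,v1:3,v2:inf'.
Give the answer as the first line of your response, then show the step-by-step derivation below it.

v0:14,v1:inf,v2:0,v3:inf,v4:inf,v5:inf,v6:inf,v7:7

step 1: dist = v0:inf,v1:inf,v2:0,v3:inf,v4:inf,v5:inf,v6:inf,v7:7
step 2: dist = v0:14,v1:inf,v2:0,v3:inf,v4:inf,v5:inf,v6:inf,v7:7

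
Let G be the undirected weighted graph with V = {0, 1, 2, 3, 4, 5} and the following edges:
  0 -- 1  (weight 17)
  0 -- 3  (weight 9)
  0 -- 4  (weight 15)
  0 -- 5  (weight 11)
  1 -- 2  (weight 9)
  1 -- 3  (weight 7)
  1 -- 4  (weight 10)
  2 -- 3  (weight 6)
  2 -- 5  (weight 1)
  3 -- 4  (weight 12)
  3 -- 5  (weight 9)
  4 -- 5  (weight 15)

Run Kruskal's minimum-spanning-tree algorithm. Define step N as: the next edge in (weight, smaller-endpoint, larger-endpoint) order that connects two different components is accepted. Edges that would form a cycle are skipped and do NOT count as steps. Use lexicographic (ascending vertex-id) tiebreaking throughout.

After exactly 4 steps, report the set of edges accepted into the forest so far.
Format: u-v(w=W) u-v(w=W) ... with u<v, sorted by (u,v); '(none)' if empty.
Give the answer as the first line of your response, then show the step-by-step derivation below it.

0-3(w=9) 1-3(w=7) 2-3(w=6) 2-5(w=1)

step 1: add edge 2-5 (w=1); MST = {2-5(w=1)}
step 2: add edge 2-3 (w=6); MST = {2-3(w=6) 2-5(w=1)}
step 3: add edge 1-3 (w=7); MST = {1-3(w=7) 2-3(w=6) 2-5(w=1)}
step 4: add edge 0-3 (w=9); MST = {0-3(w=9) 1-3(w=7) 2-3(w=6) 2-5(w=1)}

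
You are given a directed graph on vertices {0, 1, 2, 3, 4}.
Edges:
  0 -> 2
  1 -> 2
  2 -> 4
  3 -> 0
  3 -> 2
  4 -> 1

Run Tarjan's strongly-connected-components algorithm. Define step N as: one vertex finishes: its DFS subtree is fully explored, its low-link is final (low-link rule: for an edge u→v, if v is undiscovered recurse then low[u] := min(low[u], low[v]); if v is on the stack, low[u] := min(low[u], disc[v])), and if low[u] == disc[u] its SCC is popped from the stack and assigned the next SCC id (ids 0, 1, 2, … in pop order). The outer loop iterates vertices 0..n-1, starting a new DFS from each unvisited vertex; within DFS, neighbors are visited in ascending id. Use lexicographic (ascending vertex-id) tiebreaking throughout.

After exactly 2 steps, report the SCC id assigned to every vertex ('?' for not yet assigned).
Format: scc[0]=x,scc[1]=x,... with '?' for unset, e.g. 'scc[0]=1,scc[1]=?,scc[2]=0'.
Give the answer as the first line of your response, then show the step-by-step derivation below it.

scc[0]=?,scc[1]=?,scc[2]=?,scc[3]=?,scc[4]=?

step 1: low=(low[0]=0,low[1]=1,low[2]=1,low[3]=?,low[4]=2); scc=(scc[0]=?,scc[1]=?,scc[2]=?,scc[3]=?,scc[4]=?)
step 2: low=(low[0]=0,low[1]=1,low[2]=1,low[3]=?,low[4]=1); scc=(scc[0]=?,scc[1]=?,scc[2]=?,scc[3]=?,scc[4]=?)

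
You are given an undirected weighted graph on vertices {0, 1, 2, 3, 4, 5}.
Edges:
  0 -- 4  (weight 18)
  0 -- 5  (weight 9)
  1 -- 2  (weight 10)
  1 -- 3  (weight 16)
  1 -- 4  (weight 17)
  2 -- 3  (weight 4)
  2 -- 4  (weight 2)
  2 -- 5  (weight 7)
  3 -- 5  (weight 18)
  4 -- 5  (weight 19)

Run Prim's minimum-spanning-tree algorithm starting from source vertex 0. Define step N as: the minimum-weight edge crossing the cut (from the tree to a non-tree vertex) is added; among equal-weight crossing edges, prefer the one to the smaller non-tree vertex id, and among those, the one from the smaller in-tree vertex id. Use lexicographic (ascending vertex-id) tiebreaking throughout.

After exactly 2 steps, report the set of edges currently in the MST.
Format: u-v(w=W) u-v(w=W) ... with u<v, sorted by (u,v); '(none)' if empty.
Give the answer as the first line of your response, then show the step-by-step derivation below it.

0-5(w=9) 2-5(w=7)

step 1: add edge 0-5 (w=9); MST = {0-5(w=9)}
step 2: add edge 2-5 (w=7); MST = {0-5(w=9) 2-5(w=7)}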